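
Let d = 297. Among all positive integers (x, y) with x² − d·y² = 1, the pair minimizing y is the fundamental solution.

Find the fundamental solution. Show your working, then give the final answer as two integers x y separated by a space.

48599 2820

√297 = [17; 4,3,1,1,2,1,1,3,4,34, …], period ℓ=10 (even) → k=9
i=0: a=17 ⇒ p=17, q=1
i=1: a=4 ⇒ p=69, q=4
…
i=8: a=3 ⇒ p=11357, q=659
i=9: a=4 ⇒ p=48599, q=2820
(x₁, y₁) = (48599, 2820);  48599² − 297·2820² = 1 ✓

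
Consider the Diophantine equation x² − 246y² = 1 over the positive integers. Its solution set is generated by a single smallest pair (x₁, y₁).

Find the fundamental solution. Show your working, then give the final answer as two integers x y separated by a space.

88805 5662

d=246: √d = [15; 1,2,5,1,14,1,5,2,1,30] (ℓ=10, even), read p_9/q_9
k=0  a_k=15  p_k/q_k = 15/1
…
k=2  a_k=2  p_k/q_k = 47/3
…
k=7  a_k=5  p_k/q_k = 28028/1787
k=8  a_k=2  p_k/q_k = 60777/3875
k=9  a_k=1  p_k/q_k = 88805/5662
fundamental: x₁=88805, y₁=5662  (since 7886328025 − 246·32058244 = 1)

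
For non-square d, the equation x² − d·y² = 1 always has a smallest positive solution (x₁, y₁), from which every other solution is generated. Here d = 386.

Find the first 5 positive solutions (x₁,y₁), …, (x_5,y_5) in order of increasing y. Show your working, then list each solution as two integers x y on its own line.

√386 → a₀=19, period (1,1,1,4,1,18,1,4,1,1,1,38); ℓ=12 even so k=11
k=0  a_k=19  p_k/q_k = 19/1
k=1  a_k=1  p_k/q_k = 20/1
…
k=3  a_k=1  p_k/q_k = 59/3
k=4  a_k=4  p_k/q_k = 275/14
k=5  a_k=1  p_k/q_k = 334/17
k=6  a_k=18  p_k/q_k = 6287/320
…
k=8  a_k=4  p_k/q_k = 32771/1668
…
k=10  a_k=1  p_k/q_k = 72163/3673
k=11  a_k=1  p_k/q_k = 111555/5678
(x₁, y₁) = (111555, 5678);  111555² − 386·5678² = 1 ✓
(x_2, y_2) = (111555·111555 + 386·5678·5678, 111555·5678 + 5678·111555) = (24889036049, 1266818580)
(x_3, y_3) = (111555·24889036049 + 386·5678·1266818580, 111555·1266818580 + 5678·24889036049) = (5552992832780835, 282639893378122)
(x_4, y_4) = (111555·5552992832780835 + 386·5678·282639893378122, 111555·282639893378122 + 5678·5552992832780835) = (1238928230896843060801, 63059786610325980840)
(x_5, y_5) = (111555·1238928230896843060801 + 386·5678·63059786610325980840, 111555·63059786610325980840 + 5678·1238928230896843060801) = (276417277589841662462530275, 14069268990347189691834278)

111555 5678
24889036049 1266818580
5552992832780835 282639893378122
1238928230896843060801 63059786610325980840
276417277589841662462530275 14069268990347189691834278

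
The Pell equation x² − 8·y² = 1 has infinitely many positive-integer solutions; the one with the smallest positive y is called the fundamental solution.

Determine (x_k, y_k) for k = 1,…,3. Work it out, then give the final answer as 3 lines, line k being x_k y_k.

3 1
17 6
99 35

[2; 1,4] for √8; ℓ=2 ⇒ convergent index 1
i=0: a=2 ⇒ p=2, q=1
i=1: a=1 ⇒ p=3, q=1
→ (3, 1).  Check: 3²=9, 8·1²=8, difference 1.
(3+1√8)^2 = 17 + 6√8
(3+1√8)^3 = 99 + 35√8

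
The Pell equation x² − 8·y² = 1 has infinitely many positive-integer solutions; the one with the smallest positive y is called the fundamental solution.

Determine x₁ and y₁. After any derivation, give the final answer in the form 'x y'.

3 1

d=8: √d = [2; 1,4] (ℓ=2, even), read p_1/q_1
i=0: a=2 ⇒ p=2, q=1
i=1: a=1 ⇒ p=3, q=1
(x₁, y₁) = (3, 1);  3² − 8·1² = 1 ✓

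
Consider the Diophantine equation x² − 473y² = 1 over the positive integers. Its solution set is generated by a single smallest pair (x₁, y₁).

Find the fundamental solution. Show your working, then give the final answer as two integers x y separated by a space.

√473 → a₀=21, period (1,2,1,42); ℓ=4 even so k=3
i=0: a=21 ⇒ p=21, q=1
…
i=2: a=2 ⇒ p=65, q=3
i=3: a=1 ⇒ p=87, q=4
(x₁, y₁) = (87, 4);  87² − 473·4² = 1 ✓

87 4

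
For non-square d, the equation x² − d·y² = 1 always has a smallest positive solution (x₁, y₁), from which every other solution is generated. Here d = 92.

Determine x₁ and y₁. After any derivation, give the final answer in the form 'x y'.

√92 = [9; 1,1,2,4,2,1,1,18, …], period ℓ=8 (even) → k=7
i=0: a=9 ⇒ p=9, q=1
i=1: a=1 ⇒ p=10, q=1
i=2: a=1 ⇒ p=19, q=2
i=3: a=2 ⇒ p=48, q=5
i=4: a=4 ⇒ p=211, q=22
i=5: a=2 ⇒ p=470, q=49
i=6: a=1 ⇒ p=681, q=71
i=7: a=1 ⇒ p=1151, q=120
(x₁, y₁) = (1151, 120);  1151² − 92·120² = 1 ✓

1151 120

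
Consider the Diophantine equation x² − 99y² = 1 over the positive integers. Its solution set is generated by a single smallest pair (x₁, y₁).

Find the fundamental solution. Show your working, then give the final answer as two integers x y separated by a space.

√99 → a₀=9, period (1,18); ℓ=2 even so k=1
i=0: a=9 ⇒ p=9, q=1
i=1: a=1 ⇒ p=10, q=1
→ (10, 1).  Check: 10²=100, 99·1²=99, difference 1.

10 1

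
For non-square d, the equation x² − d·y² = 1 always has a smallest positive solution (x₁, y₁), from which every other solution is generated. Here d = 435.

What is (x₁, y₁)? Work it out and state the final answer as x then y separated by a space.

146 7

d=435: √d = [20; 1,5,1,40] (ℓ=4, even), read p_3/q_3
i=0: a=20 ⇒ p=20, q=1
i=1: a=1 ⇒ p=21, q=1
i=2: a=5 ⇒ p=125, q=6
i=3: a=1 ⇒ p=146, q=7
fundamental: x₁=146, y₁=7  (since 21316 − 435·49 = 1)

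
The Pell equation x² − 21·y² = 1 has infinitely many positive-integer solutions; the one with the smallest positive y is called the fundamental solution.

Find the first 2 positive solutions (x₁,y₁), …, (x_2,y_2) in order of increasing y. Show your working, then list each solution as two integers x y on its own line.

[4; 1,1,2,1,1,8] for √21; ℓ=6 ⇒ convergent index 5
a_0=4:  p_0=4·1+0=4,  q_0=4·0+1=1
a_1=1:  p_1=1·4+1=5,  q_1=1·1+0=1
a_2=1:  p_2=1·5+4=9,  q_2=1·1+1=2
…
a_4=1:  p_4=1·23+9=32,  q_4=1·5+2=7
a_5=1:  p_5=1·32+23=55,  q_5=1·7+5=12
fundamental: x₁=55, y₁=12  (since 3025 − 21·144 = 1)
(55+12√21)^2 = 6049 + 1320√21

55 12
6049 1320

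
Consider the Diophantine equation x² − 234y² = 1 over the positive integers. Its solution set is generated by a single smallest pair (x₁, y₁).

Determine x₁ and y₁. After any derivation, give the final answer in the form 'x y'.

d=234: √d = [15; 3,2,1,2,1,2,3,30] (ℓ=8, even), read p_7/q_7
a_0=15:  p_0=15·1+0=15,  q_0=15·0+1=1
a_1=3:  p_1=3·15+1=46,  q_1=3·1+0=3
…
a_3=1:  p_3=1·107+46=153,  q_3=1·7+3=10
a_4=2:  p_4=2·153+107=413,  q_4=2·10+7=27
…
a_6=2:  p_6=2·566+413=1545,  q_6=2·37+27=101
a_7=3:  p_7=3·1545+566=5201,  q_7=3·101+37=340
→ (5201, 340).  Check: 5201²=27050401, 234·340²=27050400, difference 1.

5201 340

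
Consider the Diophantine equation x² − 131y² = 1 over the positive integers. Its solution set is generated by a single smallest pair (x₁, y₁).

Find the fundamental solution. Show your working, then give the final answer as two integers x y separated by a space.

10610 927

[11; 2,4,11,4,2,22] for √131; ℓ=6 ⇒ convergent index 5
k=0  a_k=11  p_k/q_k = 11/1
…
k=2  a_k=4  p_k/q_k = 103/9
k=3  a_k=11  p_k/q_k = 1156/101
k=4  a_k=4  p_k/q_k = 4727/413
k=5  a_k=2  p_k/q_k = 10610/927
→ (10610, 927).  Check: 10610²=112572100, 131·927²=112572099, difference 1.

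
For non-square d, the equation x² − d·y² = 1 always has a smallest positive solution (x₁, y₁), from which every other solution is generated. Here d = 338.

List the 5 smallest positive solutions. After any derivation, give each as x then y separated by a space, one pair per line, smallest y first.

[18; 2,1,1,2,36] for √338; ℓ=5 ⇒ convergent index 9
a_0=18:  p_0=18·1+0=18,  q_0=18·0+1=1
…
a_5=36:  p_5=36·239+92=8696,  q_5=36·13+5=473
…
a_8=1:  p_8=1·26327+17631=43958,  q_8=1·1432+959=2391
a_9=2:  p_9=2·43958+26327=114243,  q_9=2·2391+1432=6214
(x₁, y₁) = (114243, 6214);  114243² − 338·6214² = 1 ✓
(114243+6214√338)^2 = 26102926097 + 1419812004√338
(114243+6214√338)^3 = 5964153172084899 + 324407165539730√338
(114243+6214√338)^4 = 1362725501650887306817 + 74122495624090936776√338
(114243+6214√338)^5 = 311363698964240484013304163 + 16935952534841634614661406√338

114243 6214
26102926097 1419812004
5964153172084899 324407165539730
1362725501650887306817 74122495624090936776
311363698964240484013304163 16935952534841634614661406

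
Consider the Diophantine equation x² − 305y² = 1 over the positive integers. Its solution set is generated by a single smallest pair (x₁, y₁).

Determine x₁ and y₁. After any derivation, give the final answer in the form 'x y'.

[17; 2,6,2,34] for √305; ℓ=4 ⇒ convergent index 3
a_0=17:  p_0=17·1+0=17,  q_0=17·0+1=1
a_1=2:  p_1=2·17+1=35,  q_1=2·1+0=2
a_2=6:  p_2=6·35+17=227,  q_2=6·2+1=13
a_3=2:  p_3=2·227+35=489,  q_3=2·13+2=28
→ (489, 28).  Check: 489²=239121, 305·28²=239120, difference 1.

489 28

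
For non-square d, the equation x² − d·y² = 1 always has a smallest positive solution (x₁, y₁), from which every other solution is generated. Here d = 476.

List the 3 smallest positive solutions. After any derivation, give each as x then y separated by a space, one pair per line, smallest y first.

28799 1320
1658764801 76029360
95541534979199 4379139075960

√476 → a₀=21, period (1,4,2,10,2,4,1,42); ℓ=8 even so k=7
a_0=21:  p_0=21·1+0=21,  q_0=21·0+1=1
…
a_6=4:  p_6=4·5258+2509=23541,  q_6=4·241+115=1079
a_7=1:  p_7=1·23541+5258=28799,  q_7=1·1079+241=1320
(x₁, y₁) = (28799, 1320);  28799² − 476·1320² = 1 ✓
n=2: (28799,1320)∘(28799,1320) = (28799·28799+476·1320·1320, 28799·1320+1320·28799) = (1658764801,76029360)
n=3: (1658764801,76029360)∘(28799,1320) = (28799·1658764801+476·1320·76029360, 28799·76029360+1320·1658764801) = (95541534979199,4379139075960)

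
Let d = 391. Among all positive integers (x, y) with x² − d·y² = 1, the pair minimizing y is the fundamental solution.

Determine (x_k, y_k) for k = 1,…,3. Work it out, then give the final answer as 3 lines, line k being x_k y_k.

[19; 1,3,2,2,1,…,3,1,38] for √391; ℓ=16 ⇒ convergent index 15
step 0: (19, 1)  from 19·(1,0) + (0,1)
…
step 5: (613, 31)  from 1·(435,22) + (178,9)
…
step 10: (160266, 8105)  from 1·(107747,5449) + (52519,2656)
step 11: (268013, 13554)  from 1·(160266,8105) + (107747,5449)
…
step 14: (5678083, 287153)  from 3·(1660597,83980) + (696292,35213)
step 15: (7338680, 371133)  from 1·(5678083,287153) + (1660597,83980)
fundamental: x₁=7338680, y₁=371133  (since 53856224142400 − 391·137739703689 = 1)
(x_2, y_2) = (7338680·7338680 + 391·371133·371133, 7338680·371133 + 371133·7338680) = (107712448284799, 5447252648880)
(x_3, y_3) = (7338680·107712448284799 + 391·371133·5447252648880, 7338680·5447252648880 + 371133·107712448284799) = (1580934379957370111960, 79951288138564985667)

7338680 371133
107712448284799 5447252648880
1580934379957370111960 79951288138564985667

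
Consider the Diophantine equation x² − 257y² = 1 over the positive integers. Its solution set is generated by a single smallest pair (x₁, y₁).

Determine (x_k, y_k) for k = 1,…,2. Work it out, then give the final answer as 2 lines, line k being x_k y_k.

513 32
526337 32832

√257 → a₀=16, period (32); ℓ=1 odd so k=1
k=0  a_k=16  p_k/q_k = 16/1
k=1  a_k=32  p_k/q_k = 513/32
→ (513, 32).  Check: 513²=263169, 257·32²=263168, difference 1.
(513+32√257)^2 = 526337 + 32832√257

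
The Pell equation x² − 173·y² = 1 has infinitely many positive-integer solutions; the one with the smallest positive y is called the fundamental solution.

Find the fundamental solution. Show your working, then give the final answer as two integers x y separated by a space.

2499849 190060

[13; 6,1,1,6,26] for √173; ℓ=5 ⇒ convergent index 9
a_0=13:  p_0=13·1+0=13,  q_0=13·0+1=1
a_1=6:  p_1=6·13+1=79,  q_1=6·1+0=6
a_2=1:  p_2=1·79+13=92,  q_2=1·6+1=7
a_3=1:  p_3=1·92+79=171,  q_3=1·7+6=13
a_4=6:  p_4=6·171+92=1118,  q_4=6·13+7=85
a_5=26:  p_5=26·1118+171=29239,  q_5=26·85+13=2223
a_6=6:  p_6=6·29239+1118=176552,  q_6=6·2223+85=13423
a_7=1:  p_7=1·176552+29239=205791,  q_7=1·13423+2223=15646
a_8=1:  p_8=1·205791+176552=382343,  q_8=1·15646+13423=29069
a_9=6:  p_9=6·382343+205791=2499849,  q_9=6·29069+15646=190060
fundamental: x₁=2499849, y₁=190060  (since 6249245022801 − 173·36122803600 = 1)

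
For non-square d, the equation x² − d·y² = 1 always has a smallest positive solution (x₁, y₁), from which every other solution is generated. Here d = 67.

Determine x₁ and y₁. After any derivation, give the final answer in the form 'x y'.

d=67: √d = [8; 5,2,1,1,7,1,1,2,5,16] (ℓ=10, even), read p_9/q_9
a_0=8:  p_0=8·1+0=8,  q_0=8·0+1=1
a_1=5:  p_1=5·8+1=41,  q_1=5·1+0=5
a_2=2:  p_2=2·41+8=90,  q_2=2·5+1=11
a_3=1:  p_3=1·90+41=131,  q_3=1·11+5=16
a_4=1:  p_4=1·131+90=221,  q_4=1·16+11=27
a_5=7:  p_5=7·221+131=1678,  q_5=7·27+16=205
…
a_7=1:  p_7=1·1899+1678=3577,  q_7=1·232+205=437
a_8=2:  p_8=2·3577+1899=9053,  q_8=2·437+232=1106
a_9=5:  p_9=5·9053+3577=48842,  q_9=5·1106+437=5967
→ (48842, 5967).  Check: 48842²=2385540964, 67·5967²=2385540963, difference 1.

48842 5967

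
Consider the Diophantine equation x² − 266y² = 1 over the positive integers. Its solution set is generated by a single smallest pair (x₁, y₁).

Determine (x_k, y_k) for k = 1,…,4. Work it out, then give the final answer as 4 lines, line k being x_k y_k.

[16; 3,4,3,32] for √266; ℓ=4 ⇒ convergent index 3
step 0: (16, 1)  from 16·(1,0) + (0,1)
step 1: (49, 3)  from 3·(16,1) + (1,0)
step 2: (212, 13)  from 4·(49,3) + (16,1)
step 3: (685, 42)  from 3·(212,13) + (49,3)
fundamental: x₁=685, y₁=42  (since 469225 − 266·1764 = 1)
k=2:  x_2 = 685·685+266·42·42 = 938449,  y_2 = 685·42+42·685 = 57540
k=3:  x_3 = 685·938449+266·42·57540 = 1285674445,  y_3 = 685·57540+42·938449 = 78829758
k=4:  x_4 = 685·1285674445+266·42·78829758 = 1761373051201,  y_4 = 685·78829758+42·1285674445 = 107996710920

685 42
938449 57540
1285674445 78829758
1761373051201 107996710920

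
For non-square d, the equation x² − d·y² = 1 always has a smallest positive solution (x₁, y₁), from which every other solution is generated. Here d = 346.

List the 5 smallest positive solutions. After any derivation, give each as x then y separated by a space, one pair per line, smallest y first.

[18; 1,1,1,1,36] for √346; ℓ=5 ⇒ convergent index 9
i=0: a=18 ⇒ p=18, q=1
i=1: a=1 ⇒ p=19, q=1
i=2: a=1 ⇒ p=37, q=2
i=3: a=1 ⇒ p=56, q=3
…
i=5: a=36 ⇒ p=3404, q=183
i=6: a=1 ⇒ p=3497, q=188
i=7: a=1 ⇒ p=6901, q=371
i=8: a=1 ⇒ p=10398, q=559
i=9: a=1 ⇒ p=17299, q=930
(x₁, y₁) = (17299, 930);  17299² − 346·930² = 1 ✓
k=2:  x_2 = 17299·17299+346·930·930 = 598510801,  y_2 = 17299·930+930·17299 = 32176140
k=3:  x_3 = 17299·598510801+346·930·32176140 = 20707276675699,  y_3 = 17299·32176140+930·598510801 = 1113230090790
k=4:  x_4 = 17299·20707276675699+346·930·1113230090790 = 716430357827323201,  y_4 = 17299·1113230090790+930·20707276675699 = 38515534648976280
k=5:  x_5 = 17299·716430357827323201+346·930·38515534648976280 = 24787057499402451432499,  y_5 = 17299·38515534648976280+930·716430357827323201 = 1332560466672051244650

17299 930
598510801 32176140
20707276675699 1113230090790
716430357827323201 38515534648976280
24787057499402451432499 1332560466672051244650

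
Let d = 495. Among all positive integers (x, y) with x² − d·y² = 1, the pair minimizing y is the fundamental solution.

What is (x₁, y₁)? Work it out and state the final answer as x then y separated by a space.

89 4

√495 = [22; 4,44, …], period ℓ=2 (even) → k=1
step 0: (22, 1)  from 22·(1,0) + (0,1)
step 1: (89, 4)  from 4·(22,1) + (1,0)
→ (89, 4).  Check: 89²=7921, 495·4²=7920, difference 1.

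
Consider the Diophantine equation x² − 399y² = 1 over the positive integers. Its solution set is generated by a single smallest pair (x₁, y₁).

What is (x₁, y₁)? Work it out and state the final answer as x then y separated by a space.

d=399: √d = [19; 1,38] (ℓ=2, even), read p_1/q_1
i=0: a=19 ⇒ p=19, q=1
i=1: a=1 ⇒ p=20, q=1
→ (20, 1).  Check: 20²=400, 399·1²=399, difference 1.

20 1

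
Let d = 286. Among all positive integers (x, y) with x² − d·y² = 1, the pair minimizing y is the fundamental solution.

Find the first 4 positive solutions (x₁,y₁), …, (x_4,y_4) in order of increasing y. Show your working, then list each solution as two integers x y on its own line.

561835 33222
631317134449 37330564740
709392124465745995 41947235681362578
797122648497793485067201 47134850318039357456520

√286 → a₀=16, period (1,10,3,3,2,3,3,10,1,32); ℓ=10 even so k=9
i=0: a=16 ⇒ p=16, q=1
i=1: a=1 ⇒ p=17, q=1
…
i=7: a=3 ⇒ p=49703, q=2939
i=8: a=10 ⇒ p=512132, q=30283
i=9: a=1 ⇒ p=561835, q=33222
(x₁, y₁) = (561835, 33222);  561835² − 286·33222² = 1 ✓
k=2:  x_2 = 561835·561835+286·33222·33222 = 631317134449,  y_2 = 561835·33222+33222·561835 = 37330564740
k=3:  x_3 = 561835·631317134449+286·33222·37330564740 = 709392124465745995,  y_3 = 561835·37330564740+33222·631317134449 = 41947235681362578
k=4:  x_4 = 561835·709392124465745995+286·33222·41947235681362578 = 797122648497793485067201,  y_4 = 561835·41947235681362578+33222·709392124465745995 = 47134850318039357456520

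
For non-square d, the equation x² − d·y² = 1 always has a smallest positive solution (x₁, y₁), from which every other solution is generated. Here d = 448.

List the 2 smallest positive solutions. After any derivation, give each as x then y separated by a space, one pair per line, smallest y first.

127 6
32257 1524

√448 → a₀=21, period (6,42); ℓ=2 even so k=1
k=0  a_k=21  p_k/q_k = 21/1
k=1  a_k=6  p_k/q_k = 127/6
→ (127, 6).  Check: 127²=16129, 448·6²=16128, difference 1.
(127+6√448)^2 = 32257 + 1524√448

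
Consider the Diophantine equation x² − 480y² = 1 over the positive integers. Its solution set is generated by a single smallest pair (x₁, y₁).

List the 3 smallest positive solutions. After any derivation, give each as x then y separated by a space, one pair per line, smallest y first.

[21; 1,9,1,42] for √480; ℓ=4 ⇒ convergent index 3
i=0: a=21 ⇒ p=21, q=1
i=1: a=1 ⇒ p=22, q=1
i=2: a=9 ⇒ p=219, q=10
i=3: a=1 ⇒ p=241, q=11
→ (241, 11).  Check: 241²=58081, 480·11²=58080, difference 1.
n=2: (241,11)∘(241,11) = (241·241+480·11·11, 241·11+11·241) = (116161,5302)
n=3: (116161,5302)∘(241,11) = (241·116161+480·11·5302, 241·5302+11·116161) = (55989361,2555553)

241 11
116161 5302
55989361 2555553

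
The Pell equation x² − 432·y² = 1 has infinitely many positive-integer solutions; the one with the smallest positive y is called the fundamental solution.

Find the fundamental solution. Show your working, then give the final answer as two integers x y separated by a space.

1351 65

√432 = [20; 1,3,1,1,1,3,1,40, …], period ℓ=8 (even) → k=7
i=0: a=20 ⇒ p=20, q=1
…
i=4: a=1 ⇒ p=187, q=9
i=5: a=1 ⇒ p=291, q=14
i=6: a=3 ⇒ p=1060, q=51
i=7: a=1 ⇒ p=1351, q=65
fundamental: x₁=1351, y₁=65  (since 1825201 − 432·4225 = 1)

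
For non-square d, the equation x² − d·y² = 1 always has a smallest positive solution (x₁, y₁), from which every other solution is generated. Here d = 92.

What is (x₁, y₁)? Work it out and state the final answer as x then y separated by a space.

1151 120

√92 = [9; 1,1,2,4,2,1,1,18, …], period ℓ=8 (even) → k=7
a_0=9:  p_0=9·1+0=9,  q_0=9·0+1=1
a_1=1:  p_1=1·9+1=10,  q_1=1·1+0=1
…
a_6=1:  p_6=1·470+211=681,  q_6=1·49+22=71
a_7=1:  p_7=1·681+470=1151,  q_7=1·71+49=120
fundamental: x₁=1151, y₁=120  (since 1324801 − 92·14400 = 1)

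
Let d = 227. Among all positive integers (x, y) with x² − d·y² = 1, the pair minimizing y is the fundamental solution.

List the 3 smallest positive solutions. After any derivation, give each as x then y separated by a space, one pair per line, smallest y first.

√227 = [15; 15,30, …], period ℓ=2 (even) → k=1
a_0=15:  p_0=15·1+0=15,  q_0=15·0+1=1
a_1=15:  p_1=15·15+1=226,  q_1=15·1+0=15
(x₁, y₁) = (226, 15);  226² − 227·15² = 1 ✓
k=2:  x_2 = 226·226+227·15·15 = 102151,  y_2 = 226·15+15·226 = 6780
k=3:  x_3 = 226·102151+227·15·6780 = 46172026,  y_3 = 226·6780+15·102151 = 3064545

226 15
102151 6780
46172026 3064545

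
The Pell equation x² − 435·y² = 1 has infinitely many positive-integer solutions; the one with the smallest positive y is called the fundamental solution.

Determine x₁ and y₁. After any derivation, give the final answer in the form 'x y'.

146 7

√435 = [20; 1,5,1,40, …], period ℓ=4 (even) → k=3
i=0: a=20 ⇒ p=20, q=1
i=1: a=1 ⇒ p=21, q=1
i=2: a=5 ⇒ p=125, q=6
i=3: a=1 ⇒ p=146, q=7
→ (146, 7).  Check: 146²=21316, 435·7²=21315, difference 1.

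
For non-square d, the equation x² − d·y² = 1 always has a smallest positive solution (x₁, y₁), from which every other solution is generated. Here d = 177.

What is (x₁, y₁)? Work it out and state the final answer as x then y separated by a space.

62423 4692

√177 → a₀=13, period (3,3,2,8,2,3,3,26); ℓ=8 even so k=7
step 0: (13, 1)  from 13·(1,0) + (0,1)
step 1: (40, 3)  from 3·(13,1) + (1,0)
…
step 3: (306, 23)  from 2·(133,10) + (40,3)
step 4: (2581, 194)  from 8·(306,23) + (133,10)
…
step 6: (18985, 1427)  from 3·(5468,411) + (2581,194)
step 7: (62423, 4692)  from 3·(18985,1427) + (5468,411)
→ (62423, 4692).  Check: 62423²=3896630929, 177·4692²=3896630928, difference 1.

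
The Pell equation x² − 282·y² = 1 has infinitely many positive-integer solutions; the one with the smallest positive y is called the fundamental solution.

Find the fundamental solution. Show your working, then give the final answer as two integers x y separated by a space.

√282 → a₀=16, period (1,3,1,4,1,3,1,32); ℓ=8 even so k=7
i=0: a=16 ⇒ p=16, q=1
…
i=2: a=3 ⇒ p=67, q=4
i=3: a=1 ⇒ p=84, q=5
i=4: a=4 ⇒ p=403, q=24
i=5: a=1 ⇒ p=487, q=29
i=6: a=3 ⇒ p=1864, q=111
i=7: a=1 ⇒ p=2351, q=140
fundamental: x₁=2351, y₁=140  (since 5527201 − 282·19600 = 1)

2351 140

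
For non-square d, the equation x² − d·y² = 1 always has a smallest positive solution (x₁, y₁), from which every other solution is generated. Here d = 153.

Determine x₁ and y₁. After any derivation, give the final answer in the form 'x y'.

2177 176

[12; 2,1,2,2,2,1,2,24] for √153; ℓ=8 ⇒ convergent index 7
i=0: a=12 ⇒ p=12, q=1
…
i=2: a=1 ⇒ p=37, q=3
i=3: a=2 ⇒ p=99, q=8
i=4: a=2 ⇒ p=235, q=19
…
i=6: a=1 ⇒ p=804, q=65
i=7: a=2 ⇒ p=2177, q=176
(x₁, y₁) = (2177, 176);  2177² − 153·176² = 1 ✓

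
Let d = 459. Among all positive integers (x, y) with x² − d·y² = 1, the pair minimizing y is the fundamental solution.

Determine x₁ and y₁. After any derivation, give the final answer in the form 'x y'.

[21; 2,2,1,4,21,4,1,2,2,42] for √459; ℓ=10 ⇒ convergent index 9
step 0: (21, 1)  from 21·(1,0) + (0,1)
step 1: (43, 2)  from 2·(21,1) + (1,0)
step 2: (107, 5)  from 2·(43,2) + (21,1)
step 3: (150, 7)  from 1·(107,5) + (43,2)
step 4: (707, 33)  from 4·(150,7) + (107,5)
step 5: (14997, 700)  from 21·(707,33) + (150,7)
step 6: (60695, 2833)  from 4·(14997,700) + (707,33)
…
step 8: (212079, 9899)  from 2·(75692,3533) + (60695,2833)
step 9: (499850, 23331)  from 2·(212079,9899) + (75692,3533)
fundamental: x₁=499850, y₁=23331  (since 249850022500 − 459·544335561 = 1)

499850 23331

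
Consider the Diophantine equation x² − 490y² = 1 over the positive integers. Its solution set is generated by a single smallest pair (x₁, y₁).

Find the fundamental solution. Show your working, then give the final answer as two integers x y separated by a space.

√490 → a₀=22, period (7,2,1,4,4,4,1,2,7,44); ℓ=10 even so k=9
k=0  a_k=22  p_k/q_k = 22/1
…
k=2  a_k=2  p_k/q_k = 332/15
…
k=4  a_k=4  p_k/q_k = 2280/103
k=5  a_k=4  p_k/q_k = 9607/434
k=6  a_k=4  p_k/q_k = 40708/1839
…
k=8  a_k=2  p_k/q_k = 141338/6385
k=9  a_k=7  p_k/q_k = 1039681/46968
fundamental: x₁=1039681, y₁=46968  (since 1080936581761 − 490·2205993024 = 1)

1039681 46968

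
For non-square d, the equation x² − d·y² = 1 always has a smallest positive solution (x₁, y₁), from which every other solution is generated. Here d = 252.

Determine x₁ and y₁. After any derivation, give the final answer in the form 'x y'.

127 8

d=252: √d = [15; 1,6,1,30] (ℓ=4, even), read p_3/q_3
a_0=15:  p_0=15·1+0=15,  q_0=15·0+1=1
a_1=1:  p_1=1·15+1=16,  q_1=1·1+0=1
a_2=6:  p_2=6·16+15=111,  q_2=6·1+1=7
a_3=1:  p_3=1·111+16=127,  q_3=1·7+1=8
fundamental: x₁=127, y₁=8  (since 16129 − 252·64 = 1)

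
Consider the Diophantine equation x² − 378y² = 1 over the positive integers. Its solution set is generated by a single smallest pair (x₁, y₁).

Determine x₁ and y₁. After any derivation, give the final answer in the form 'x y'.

8749 450

√378 = [19; 2,3,1,4,1,3,2,38, …], period ℓ=8 (even) → k=7
a_0=19:  p_0=19·1+0=19,  q_0=19·0+1=1
…
a_3=1:  p_3=1·136+39=175,  q_3=1·7+2=9
a_4=4:  p_4=4·175+136=836,  q_4=4·9+7=43
…
a_6=3:  p_6=3·1011+836=3869,  q_6=3·52+43=199
a_7=2:  p_7=2·3869+1011=8749,  q_7=2·199+52=450
(x₁, y₁) = (8749, 450);  8749² − 378·450² = 1 ✓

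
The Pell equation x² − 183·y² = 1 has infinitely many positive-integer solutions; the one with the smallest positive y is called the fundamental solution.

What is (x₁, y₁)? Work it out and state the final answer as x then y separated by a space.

d=183: √d = [13; 1,1,8,1,1,26] (ℓ=6, even), read p_5/q_5
step 0: (13, 1)  from 13·(1,0) + (0,1)
step 1: (14, 1)  from 1·(13,1) + (1,0)
step 2: (27, 2)  from 1·(14,1) + (13,1)
step 3: (230, 17)  from 8·(27,2) + (14,1)
step 4: (257, 19)  from 1·(230,17) + (27,2)
step 5: (487, 36)  from 1·(257,19) + (230,17)
→ (487, 36).  Check: 487²=237169, 183·36²=237168, difference 1.

487 36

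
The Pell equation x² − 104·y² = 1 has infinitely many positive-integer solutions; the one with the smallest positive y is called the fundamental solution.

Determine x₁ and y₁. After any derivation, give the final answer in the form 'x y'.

√104 = [10; 5,20, …], period ℓ=2 (even) → k=1
step 0: (10, 1)  from 10·(1,0) + (0,1)
step 1: (51, 5)  from 5·(10,1) + (1,0)
(x₁, y₁) = (51, 5);  51² − 104·5² = 1 ✓

51 5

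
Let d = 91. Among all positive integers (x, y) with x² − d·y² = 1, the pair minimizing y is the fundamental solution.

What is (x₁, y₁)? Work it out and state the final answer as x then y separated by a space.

1574 165

√91 → a₀=9, period (1,1,5,1,5,1,1,18); ℓ=8 even so k=7
i=0: a=9 ⇒ p=9, q=1
i=1: a=1 ⇒ p=10, q=1
i=2: a=1 ⇒ p=19, q=2
i=3: a=5 ⇒ p=105, q=11
…
i=6: a=1 ⇒ p=849, q=89
i=7: a=1 ⇒ p=1574, q=165
→ (1574, 165).  Check: 1574²=2477476, 91·165²=2477475, difference 1.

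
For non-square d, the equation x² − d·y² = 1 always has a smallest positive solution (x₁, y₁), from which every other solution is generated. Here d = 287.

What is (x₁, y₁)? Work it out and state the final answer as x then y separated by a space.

288 17

√287 → a₀=16, period (1,15,1,32); ℓ=4 even so k=3
i=0: a=16 ⇒ p=16, q=1
i=1: a=1 ⇒ p=17, q=1
i=2: a=15 ⇒ p=271, q=16
i=3: a=1 ⇒ p=288, q=17
(x₁, y₁) = (288, 17);  288² − 287·17² = 1 ✓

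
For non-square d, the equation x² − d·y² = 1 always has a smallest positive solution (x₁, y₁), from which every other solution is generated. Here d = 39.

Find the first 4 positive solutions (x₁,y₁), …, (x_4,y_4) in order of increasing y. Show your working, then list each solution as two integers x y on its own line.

[6; 4,12] for √39; ℓ=2 ⇒ convergent index 1
step 0: (6, 1)  from 6·(1,0) + (0,1)
step 1: (25, 4)  from 4·(6,1) + (1,0)
fundamental: x₁=25, y₁=4  (since 625 − 39·16 = 1)
k=2:  x_2 = 25·25+39·4·4 = 1249,  y_2 = 25·4+4·25 = 200
k=3:  x_3 = 25·1249+39·4·200 = 62425,  y_3 = 25·200+4·1249 = 9996
k=4:  x_4 = 25·62425+39·4·9996 = 3120001,  y_4 = 25·9996+4·62425 = 499600

25 4
1249 200
62425 9996
3120001 499600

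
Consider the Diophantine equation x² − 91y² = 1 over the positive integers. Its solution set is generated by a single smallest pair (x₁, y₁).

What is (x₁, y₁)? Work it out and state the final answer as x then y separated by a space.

d=91: √d = [9; 1,1,5,1,5,1,1,18] (ℓ=8, even), read p_7/q_7
k=0  a_k=9  p_k/q_k = 9/1
…
k=3  a_k=5  p_k/q_k = 105/11
…
k=5  a_k=5  p_k/q_k = 725/76
k=6  a_k=1  p_k/q_k = 849/89
k=7  a_k=1  p_k/q_k = 1574/165
(x₁, y₁) = (1574, 165);  1574² − 91·165² = 1 ✓

1574 165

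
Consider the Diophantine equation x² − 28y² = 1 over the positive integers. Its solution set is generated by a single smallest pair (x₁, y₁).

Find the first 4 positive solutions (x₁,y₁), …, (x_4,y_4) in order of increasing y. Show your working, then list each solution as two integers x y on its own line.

√28 → a₀=5, period (3,2,3,10); ℓ=4 even so k=3
a_0=5:  p_0=5·1+0=5,  q_0=5·0+1=1
a_1=3:  p_1=3·5+1=16,  q_1=3·1+0=3
a_2=2:  p_2=2·16+5=37,  q_2=2·3+1=7
a_3=3:  p_3=3·37+16=127,  q_3=3·7+3=24
(x₁, y₁) = (127, 24);  127² − 28·24² = 1 ✓
(x_2, y_2) = (127·127 + 28·24·24, 127·24 + 24·127) = (32257, 6096)
(x_3, y_3) = (127·32257 + 28·24·6096, 127·6096 + 24·32257) = (8193151, 1548360)
(x_4, y_4) = (127·8193151 + 28·24·1548360, 127·1548360 + 24·8193151) = (2081028097, 393277344)

127 24
32257 6096
8193151 1548360
2081028097 393277344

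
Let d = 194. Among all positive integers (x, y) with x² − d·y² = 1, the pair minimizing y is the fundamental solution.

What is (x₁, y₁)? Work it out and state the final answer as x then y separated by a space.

195 14

√194 → a₀=13, period (1,12,1,26); ℓ=4 even so k=3
a_0=13:  p_0=13·1+0=13,  q_0=13·0+1=1
…
a_2=12:  p_2=12·14+13=181,  q_2=12·1+1=13
a_3=1:  p_3=1·181+14=195,  q_3=1·13+1=14
(x₁, y₁) = (195, 14);  195² − 194·14² = 1 ✓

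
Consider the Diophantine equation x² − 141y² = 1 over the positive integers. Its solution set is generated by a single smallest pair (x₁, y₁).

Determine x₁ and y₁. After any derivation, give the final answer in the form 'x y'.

95 8

√141 = [11; 1,6,1,22, …], period ℓ=4 (even) → k=3
i=0: a=11 ⇒ p=11, q=1
i=1: a=1 ⇒ p=12, q=1
i=2: a=6 ⇒ p=83, q=7
i=3: a=1 ⇒ p=95, q=8
fundamental: x₁=95, y₁=8  (since 9025 − 141·64 = 1)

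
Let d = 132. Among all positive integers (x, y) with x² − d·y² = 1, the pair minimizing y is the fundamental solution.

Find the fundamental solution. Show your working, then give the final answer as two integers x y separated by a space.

23 2

d=132: √d = [11; 2,22] (ℓ=2, even), read p_1/q_1
i=0: a=11 ⇒ p=11, q=1
i=1: a=2 ⇒ p=23, q=2
→ (23, 2).  Check: 23²=529, 132·2²=528, difference 1.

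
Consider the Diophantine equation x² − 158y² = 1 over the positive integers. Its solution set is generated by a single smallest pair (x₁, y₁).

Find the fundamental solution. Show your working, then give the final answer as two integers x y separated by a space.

7743 616

√158 → a₀=12, period (1,1,3,12,3,1,1,24); ℓ=8 even so k=7
i=0: a=12 ⇒ p=12, q=1
i=1: a=1 ⇒ p=13, q=1
i=2: a=1 ⇒ p=25, q=2
…
i=4: a=12 ⇒ p=1081, q=86
i=5: a=3 ⇒ p=3331, q=265
i=6: a=1 ⇒ p=4412, q=351
i=7: a=1 ⇒ p=7743, q=616
(x₁, y₁) = (7743, 616);  7743² − 158·616² = 1 ✓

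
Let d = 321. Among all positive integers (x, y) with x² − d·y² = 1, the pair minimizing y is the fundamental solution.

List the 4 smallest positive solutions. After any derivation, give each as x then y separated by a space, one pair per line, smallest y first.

215 12
92449 5160
39752855 2218788
17093635201 954073680

[17; 1,10,1,34] for √321; ℓ=4 ⇒ convergent index 3
i=0: a=17 ⇒ p=17, q=1
i=1: a=1 ⇒ p=18, q=1
i=2: a=10 ⇒ p=197, q=11
i=3: a=1 ⇒ p=215, q=12
→ (215, 12).  Check: 215²=46225, 321·12²=46224, difference 1.
k=2:  x_2 = 215·215+321·12·12 = 92449,  y_2 = 215·12+12·215 = 5160
k=3:  x_3 = 215·92449+321·12·5160 = 39752855,  y_3 = 215·5160+12·92449 = 2218788
k=4:  x_4 = 215·39752855+321·12·2218788 = 17093635201,  y_4 = 215·2218788+12·39752855 = 954073680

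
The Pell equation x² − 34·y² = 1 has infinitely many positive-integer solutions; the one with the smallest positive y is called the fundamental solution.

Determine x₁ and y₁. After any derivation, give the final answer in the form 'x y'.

35 6

√34 → a₀=5, period (1,4,1,10); ℓ=4 even so k=3
step 0: (5, 1)  from 5·(1,0) + (0,1)
…
step 2: (29, 5)  from 4·(6,1) + (5,1)
step 3: (35, 6)  from 1·(29,5) + (6,1)
(x₁, y₁) = (35, 6);  35² − 34·6² = 1 ✓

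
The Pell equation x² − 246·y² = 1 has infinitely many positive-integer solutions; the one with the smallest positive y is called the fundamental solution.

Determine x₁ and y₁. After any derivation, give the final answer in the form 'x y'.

88805 5662

d=246: √d = [15; 1,2,5,1,14,1,5,2,1,30] (ℓ=10, even), read p_9/q_9
step 0: (15, 1)  from 15·(1,0) + (0,1)
step 1: (16, 1)  from 1·(15,1) + (1,0)
step 2: (47, 3)  from 2·(16,1) + (15,1)
step 3: (251, 16)  from 5·(47,3) + (16,1)
step 4: (298, 19)  from 1·(251,16) + (47,3)
step 5: (4423, 282)  from 14·(298,19) + (251,16)
step 6: (4721, 301)  from 1·(4423,282) + (298,19)
step 7: (28028, 1787)  from 5·(4721,301) + (4423,282)
step 8: (60777, 3875)  from 2·(28028,1787) + (4721,301)
step 9: (88805, 5662)  from 1·(60777,3875) + (28028,1787)
fundamental: x₁=88805, y₁=5662  (since 7886328025 − 246·32058244 = 1)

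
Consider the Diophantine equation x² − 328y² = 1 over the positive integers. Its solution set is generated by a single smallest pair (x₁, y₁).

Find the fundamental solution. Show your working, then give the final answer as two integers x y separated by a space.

[18; 9,36] for √328; ℓ=2 ⇒ convergent index 1
k=0  a_k=18  p_k/q_k = 18/1
k=1  a_k=9  p_k/q_k = 163/9
fundamental: x₁=163, y₁=9  (since 26569 − 328·81 = 1)

163 9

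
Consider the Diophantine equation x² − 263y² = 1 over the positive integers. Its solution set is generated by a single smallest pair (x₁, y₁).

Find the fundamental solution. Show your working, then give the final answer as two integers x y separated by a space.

√263 → a₀=16, period (4,1,1,1,1,15,1,1,1,1,4,32); ℓ=12 even so k=11
k=0  a_k=16  p_k/q_k = 16/1
k=1  a_k=4  p_k/q_k = 65/4
…
k=3  a_k=1  p_k/q_k = 146/9
k=4  a_k=1  p_k/q_k = 227/14
k=5  a_k=1  p_k/q_k = 373/23
…
k=7  a_k=1  p_k/q_k = 6195/382
…
k=9  a_k=1  p_k/q_k = 18212/1123
k=10  a_k=1  p_k/q_k = 30229/1864
k=11  a_k=4  p_k/q_k = 139128/8579
fundamental: x₁=139128, y₁=8579  (since 19356600384 − 263·73599241 = 1)

139128 8579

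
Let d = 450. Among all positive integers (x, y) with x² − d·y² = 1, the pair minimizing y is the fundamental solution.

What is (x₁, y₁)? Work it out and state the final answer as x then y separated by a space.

19601 924

√450 = [21; 4,1,2,4,2,1,4,42, …], period ℓ=8 (even) → k=7
step 0: (21, 1)  from 21·(1,0) + (0,1)
…
step 2: (106, 5)  from 1·(85,4) + (21,1)
…
step 5: (2885, 136)  from 2·(1294,61) + (297,14)
step 6: (4179, 197)  from 1·(2885,136) + (1294,61)
step 7: (19601, 924)  from 4·(4179,197) + (2885,136)
fundamental: x₁=19601, y₁=924  (since 384199201 − 450·853776 = 1)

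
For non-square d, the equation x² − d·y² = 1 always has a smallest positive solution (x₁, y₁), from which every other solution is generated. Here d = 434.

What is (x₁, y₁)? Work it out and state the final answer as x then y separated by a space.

125 6

d=434: √d = [20; 1,4,1,40] (ℓ=4, even), read p_3/q_3
k=0  a_k=20  p_k/q_k = 20/1
…
k=2  a_k=4  p_k/q_k = 104/5
k=3  a_k=1  p_k/q_k = 125/6
fundamental: x₁=125, y₁=6  (since 15625 − 434·36 = 1)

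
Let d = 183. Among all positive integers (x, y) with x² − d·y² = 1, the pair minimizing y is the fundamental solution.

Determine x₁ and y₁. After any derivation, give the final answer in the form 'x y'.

√183 = [13; 1,1,8,1,1,26, …], period ℓ=6 (even) → k=5
i=0: a=13 ⇒ p=13, q=1
i=1: a=1 ⇒ p=14, q=1
i=2: a=1 ⇒ p=27, q=2
…
i=4: a=1 ⇒ p=257, q=19
i=5: a=1 ⇒ p=487, q=36
(x₁, y₁) = (487, 36);  487² − 183·36² = 1 ✓

487 36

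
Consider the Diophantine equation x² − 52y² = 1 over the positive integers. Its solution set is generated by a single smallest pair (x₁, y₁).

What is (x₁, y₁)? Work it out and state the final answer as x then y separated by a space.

√52 = [7; 4,1,2,1,4,14, …], period ℓ=6 (even) → k=5
i=0: a=7 ⇒ p=7, q=1
i=1: a=4 ⇒ p=29, q=4
…
i=4: a=1 ⇒ p=137, q=19
i=5: a=4 ⇒ p=649, q=90
→ (649, 90).  Check: 649²=421201, 52·90²=421200, difference 1.

649 90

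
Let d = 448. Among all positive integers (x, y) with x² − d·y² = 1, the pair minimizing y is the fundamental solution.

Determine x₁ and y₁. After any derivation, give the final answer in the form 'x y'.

√448 → a₀=21, period (6,42); ℓ=2 even so k=1
step 0: (21, 1)  from 21·(1,0) + (0,1)
step 1: (127, 6)  from 6·(21,1) + (1,0)
(x₁, y₁) = (127, 6);  127² − 448·6² = 1 ✓

127 6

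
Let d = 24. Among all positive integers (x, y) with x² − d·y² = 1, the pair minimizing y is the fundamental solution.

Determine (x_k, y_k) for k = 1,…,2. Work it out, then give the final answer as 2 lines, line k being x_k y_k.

d=24: √d = [4; 1,8] (ℓ=2, even), read p_1/q_1
k=0  a_k=4  p_k/q_k = 4/1
k=1  a_k=1  p_k/q_k = 5/1
→ (5, 1).  Check: 5²=25, 24·1²=24, difference 1.
(5+1√24)^2 = 49 + 10√24

5 1
49 10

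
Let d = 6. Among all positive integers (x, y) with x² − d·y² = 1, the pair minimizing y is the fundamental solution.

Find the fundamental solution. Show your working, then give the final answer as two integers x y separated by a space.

√6 = [2; 2,4, …], period ℓ=2 (even) → k=1
k=0  a_k=2  p_k/q_k = 2/1
k=1  a_k=2  p_k/q_k = 5/2
fundamental: x₁=5, y₁=2  (since 25 − 6·4 = 1)

5 2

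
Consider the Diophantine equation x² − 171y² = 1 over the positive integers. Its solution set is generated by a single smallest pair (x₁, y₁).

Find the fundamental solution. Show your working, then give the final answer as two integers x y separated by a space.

d=171: √d = [13; 13,26] (ℓ=2, even), read p_1/q_1
k=0  a_k=13  p_k/q_k = 13/1
k=1  a_k=13  p_k/q_k = 170/13
→ (170, 13).  Check: 170²=28900, 171·13²=28899, difference 1.

170 13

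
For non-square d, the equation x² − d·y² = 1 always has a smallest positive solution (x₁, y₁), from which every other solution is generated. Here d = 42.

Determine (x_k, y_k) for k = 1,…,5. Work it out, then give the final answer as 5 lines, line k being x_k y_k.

13 2
337 52
8749 1350
227137 35048
5896813 909898

√42 = [6; 2,12, …], period ℓ=2 (even) → k=1
k=0  a_k=6  p_k/q_k = 6/1
k=1  a_k=2  p_k/q_k = 13/2
fundamental: x₁=13, y₁=2  (since 169 − 42·4 = 1)
n=2: (13,2)∘(13,2) = (13·13+42·2·2, 13·2+2·13) = (337,52)
n=3: (337,52)∘(13,2) = (13·337+42·2·52, 13·52+2·337) = (8749,1350)
n=4: (8749,1350)∘(13,2) = (13·8749+42·2·1350, 13·1350+2·8749) = (227137,35048)
n=5: (227137,35048)∘(13,2) = (13·227137+42·2·35048, 13·35048+2·227137) = (5896813,909898)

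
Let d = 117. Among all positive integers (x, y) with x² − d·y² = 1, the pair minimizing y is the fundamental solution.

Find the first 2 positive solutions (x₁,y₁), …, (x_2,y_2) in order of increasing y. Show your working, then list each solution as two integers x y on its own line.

d=117: √d = [10; 1,4,2,4,1,20] (ℓ=6, even), read p_5/q_5
a_0=10:  p_0=10·1+0=10,  q_0=10·0+1=1
…
a_3=2:  p_3=2·54+11=119,  q_3=2·5+1=11
a_4=4:  p_4=4·119+54=530,  q_4=4·11+5=49
a_5=1:  p_5=1·530+119=649,  q_5=1·49+11=60
→ (649, 60).  Check: 649²=421201, 117·60²=421200, difference 1.
k=2:  x_2 = 649·649+117·60·60 = 842401,  y_2 = 649·60+60·649 = 77880

649 60
842401 77880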